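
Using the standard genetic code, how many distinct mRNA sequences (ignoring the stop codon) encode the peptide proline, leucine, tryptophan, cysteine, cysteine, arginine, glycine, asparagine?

4608

Pro: 4 codons.
Leu: 6 codons.
Trp: 1 codon.
Cys: 2 codons.
Cys: 2 codons.
Arg: 6 codons.
Gly: 4 codons.
Asn: 2 codons.
4 × 6 × 1 × 2 × 2 × 6 × 4 × 2 = 4608.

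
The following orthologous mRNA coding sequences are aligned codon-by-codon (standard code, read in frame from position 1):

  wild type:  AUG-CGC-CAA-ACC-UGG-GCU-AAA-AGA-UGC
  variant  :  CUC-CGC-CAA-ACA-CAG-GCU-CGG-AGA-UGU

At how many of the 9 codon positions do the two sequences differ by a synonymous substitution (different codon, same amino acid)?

2

Codon 1: AUG Met / CUC Leu — nonsynonymous.
Codon 2: CGC Arg / CGC Arg — identical.
Codon 3: CAA Gln / CAA Gln — identical.
Codon 4: ACC Thr / ACA Thr — synonymous.
Codon 5: UGG Trp / CAG Gln — nonsynonymous.
Codon 6: GCU Ala / GCU Ala — identical.
Codon 7: AAA Lys / CGG Arg — nonsynonymous.
Codon 8: AGA Arg / AGA Arg — identical.
Codon 9: UGC Cys / UGU Cys — synonymous.
Synonymous differences: 2.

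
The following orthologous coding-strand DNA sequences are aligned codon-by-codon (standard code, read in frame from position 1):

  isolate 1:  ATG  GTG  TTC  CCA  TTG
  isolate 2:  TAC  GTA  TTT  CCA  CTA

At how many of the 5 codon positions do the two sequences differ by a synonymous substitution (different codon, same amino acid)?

Codon 1: ATG Met / TAC Tyr — nonsynonymous.
Codon 2: GTG Val / GTA Val — synonymous.
Codon 3: TTC Phe / TTT Phe — synonymous.
Codon 4: CCA Pro / CCA Pro — identical.
Codon 5: TTG Leu / CTA Leu — synonymous.
Synonymous differences: 3.

3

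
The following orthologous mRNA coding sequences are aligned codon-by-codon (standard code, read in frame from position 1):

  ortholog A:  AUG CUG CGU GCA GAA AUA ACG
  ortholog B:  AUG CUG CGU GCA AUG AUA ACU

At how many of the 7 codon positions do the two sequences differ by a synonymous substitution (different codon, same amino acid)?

1

Codon 1: AUG Met / AUG Met — identical.
Codon 2: CUG Leu / CUG Leu — identical.
Codon 3: CGU Arg / CGU Arg — identical.
Codon 4: GCA Ala / GCA Ala — identical.
Codon 5: GAA Glu / AUG Met — nonsynonymous.
Codon 6: AUA Ile / AUA Ile — identical.
Codon 7: ACG Thr / ACU Thr — synonymous.
Synonymous differences: 1.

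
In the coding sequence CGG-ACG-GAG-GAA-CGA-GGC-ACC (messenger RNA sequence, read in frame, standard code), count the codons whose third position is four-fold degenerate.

5

Codon 1 CGG (Arg): third position 4-fold.
Codon 2 ACG (Thr): third position 4-fold.
Codon 3 GAG (Glu): third position 2-fold.
Codon 4 GAA (Glu): third position 2-fold.
Codon 5 CGA (Arg): third position 4-fold.
Codon 6 GGC (Gly): third position 4-fold.
Codon 7 ACC (Thr): third position 4-fold.
Four-fold degenerate third positions: 5.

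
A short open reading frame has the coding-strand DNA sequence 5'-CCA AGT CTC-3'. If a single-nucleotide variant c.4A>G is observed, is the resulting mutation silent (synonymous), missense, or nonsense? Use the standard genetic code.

missense

Position 4 falls in codon 2: AGT → Ser.
After the substitution the codon is GGT → Gly.
Ser ≠ Gly, so this is a missense mutation.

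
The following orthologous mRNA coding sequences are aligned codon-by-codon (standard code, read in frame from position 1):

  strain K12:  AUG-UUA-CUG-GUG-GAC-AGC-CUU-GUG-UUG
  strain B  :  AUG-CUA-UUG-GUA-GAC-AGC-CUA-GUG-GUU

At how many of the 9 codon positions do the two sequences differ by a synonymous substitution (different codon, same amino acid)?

Codon 1: AUG Met / AUG Met — identical.
Codon 2: UUA Leu / CUA Leu — synonymous.
Codon 3: CUG Leu / UUG Leu — synonymous.
Codon 4: GUG Val / GUA Val — synonymous.
Codon 5: GAC Asp / GAC Asp — identical.
Codon 6: AGC Ser / AGC Ser — identical.
Codon 7: CUU Leu / CUA Leu — synonymous.
Codon 8: GUG Val / GUG Val — identical.
Codon 9: UUG Leu / GUU Val — nonsynonymous.
Synonymous differences: 4.

4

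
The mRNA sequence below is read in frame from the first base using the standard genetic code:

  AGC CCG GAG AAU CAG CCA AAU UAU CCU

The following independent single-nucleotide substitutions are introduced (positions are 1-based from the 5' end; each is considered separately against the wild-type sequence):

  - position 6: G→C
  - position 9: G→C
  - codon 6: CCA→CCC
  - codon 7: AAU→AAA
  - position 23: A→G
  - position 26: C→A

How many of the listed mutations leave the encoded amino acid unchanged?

2

Codon 2: CCG (Pro) → CCC (Pro) — synonymous.
Codon 3: GAG (Glu) → GAC (Asp) — missense.
Codon 6: CCA (Pro) → CCC (Pro) — synonymous.
Codon 7: AAU (Asn) → AAA (Lys) — missense.
Codon 8: UAU (Tyr) → UGU (Cys) — missense.
Codon 9: CCU (Pro) → CAU (His) — missense.
Synonymous: 2 of 6.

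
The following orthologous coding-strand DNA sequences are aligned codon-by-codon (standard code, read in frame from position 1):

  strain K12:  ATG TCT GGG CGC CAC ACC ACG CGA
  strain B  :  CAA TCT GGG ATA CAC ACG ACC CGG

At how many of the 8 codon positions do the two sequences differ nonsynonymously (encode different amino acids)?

2

Codon 1: ATG Met / CAA Gln — nonsynonymous.
Codon 2: TCT Ser / TCT Ser — identical.
Codon 3: GGG Gly / GGG Gly — identical.
Codon 4: CGC Arg / ATA Ile — nonsynonymous.
Codon 5: CAC His / CAC His — identical.
Codon 6: ACC Thr / ACG Thr — synonymous.
Codon 7: ACG Thr / ACC Thr — synonymous.
Codon 8: CGA Arg / CGG Arg — synonymous.
Nonsynonymous differences: 2.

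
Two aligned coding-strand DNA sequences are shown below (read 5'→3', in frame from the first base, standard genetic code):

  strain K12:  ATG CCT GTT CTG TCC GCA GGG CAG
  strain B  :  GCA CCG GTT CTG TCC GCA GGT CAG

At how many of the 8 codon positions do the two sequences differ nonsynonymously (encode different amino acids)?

Codon 1: ATG Met / GCA Ala — nonsynonymous.
Codon 2: CCT Pro / CCG Pro — synonymous.
Codon 3: GTT Val / GTT Val — identical.
Codon 4: CTG Leu / CTG Leu — identical.
Codon 5: TCC Ser / TCC Ser — identical.
Codon 6: GCA Ala / GCA Ala — identical.
Codon 7: GGG Gly / GGT Gly — synonymous.
Codon 8: CAG Gln / CAG Gln — identical.
Nonsynonymous differences: 1.

1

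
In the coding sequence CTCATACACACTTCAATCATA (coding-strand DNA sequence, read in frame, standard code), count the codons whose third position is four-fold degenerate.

Codon 1 CTC (Leu): third position 4-fold.
Codon 2 ATA (Ile): third position 3-fold.
Codon 3 CAC (His): third position 2-fold.
Codon 4 ACT (Thr): third position 4-fold.
Codon 5 TCA (Ser): third position 4-fold.
Codon 6 ATC (Ile): third position 3-fold.
Codon 7 ATA (Ile): third position 3-fold.
Four-fold degenerate third positions: 3.

3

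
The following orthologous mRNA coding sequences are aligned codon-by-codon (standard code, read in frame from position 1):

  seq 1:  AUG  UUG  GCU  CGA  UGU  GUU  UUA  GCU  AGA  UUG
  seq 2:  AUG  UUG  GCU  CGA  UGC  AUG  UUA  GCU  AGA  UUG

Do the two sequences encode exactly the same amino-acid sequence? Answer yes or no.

Codon 1: AUG Met / AUG Met — identical.
Codon 2: UUG Leu / UUG Leu — identical.
Codon 3: GCU Ala / GCU Ala — identical.
Codon 4: CGA Arg / CGA Arg — identical.
Codon 5: UGU Cys / UGC Cys — synonymous.
Codon 6: GUU Val / AUG Met — nonsynonymous.
Codon 7: UUA Leu / UUA Leu — identical.
Codon 8: GCU Ala / GCU Ala — identical.
Codon 9: AGA Arg / AGA Arg — identical.
Codon 10: UUG Leu / UUG Leu — identical.
Nonsynonymous differences: 1 → different protein.

no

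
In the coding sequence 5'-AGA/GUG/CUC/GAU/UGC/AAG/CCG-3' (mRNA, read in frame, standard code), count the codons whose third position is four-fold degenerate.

Codon 1 AGA (Arg): third position 2-fold.
Codon 2 GUG (Val): third position 4-fold.
Codon 3 CUC (Leu): third position 4-fold.
Codon 4 GAU (Asp): third position 2-fold.
Codon 5 UGC (Cys): third position 2-fold.
Codon 6 AAG (Lys): third position 2-fold.
Codon 7 CCG (Pro): third position 4-fold.
Four-fold degenerate third positions: 3.

3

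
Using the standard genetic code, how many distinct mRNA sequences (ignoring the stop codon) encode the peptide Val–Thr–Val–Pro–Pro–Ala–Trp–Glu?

8192

Val: 4 codons.
Thr: 4 codons.
Val: 4 codons.
Pro: 4 codons.
Pro: 4 codons.
Ala: 4 codons.
Trp: 1 codon.
Glu: 2 codons.
4 × 4 × 4 × 4 × 4 × 4 × 1 × 2 = 8192.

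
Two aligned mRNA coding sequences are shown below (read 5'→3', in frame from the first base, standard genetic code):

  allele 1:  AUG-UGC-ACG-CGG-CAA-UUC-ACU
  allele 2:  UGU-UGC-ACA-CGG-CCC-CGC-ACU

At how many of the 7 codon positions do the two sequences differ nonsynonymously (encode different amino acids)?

3

Codon 1: AUG Met / UGU Cys — nonsynonymous.
Codon 2: UGC Cys / UGC Cys — identical.
Codon 3: ACG Thr / ACA Thr — synonymous.
Codon 4: CGG Arg / CGG Arg — identical.
Codon 5: CAA Gln / CCC Pro — nonsynonymous.
Codon 6: UUC Phe / CGC Arg — nonsynonymous.
Codon 7: ACU Thr / ACU Thr — identical.
Nonsynonymous differences: 3.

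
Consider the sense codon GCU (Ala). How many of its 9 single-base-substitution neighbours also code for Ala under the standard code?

Position 1: none → 0 synonymous.
Position 2: none → 0 synonymous.
Position 3: GCC, GCA, GCG → 3 synonymous.
Total: 0 + 0 + 3 = 3.

3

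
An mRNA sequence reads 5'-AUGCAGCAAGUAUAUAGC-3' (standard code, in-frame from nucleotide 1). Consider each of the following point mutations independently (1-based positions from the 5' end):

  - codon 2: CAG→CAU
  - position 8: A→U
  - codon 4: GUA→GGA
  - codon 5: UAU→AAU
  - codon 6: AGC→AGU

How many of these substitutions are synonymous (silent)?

1

Codon 2: CAG (Gln) → CAU (His) — missense.
Codon 3: CAA (Gln) → CUA (Leu) — missense.
Codon 4: GUA (Val) → GGA (Gly) — missense.
Codon 5: UAU (Tyr) → AAU (Asn) — missense.
Codon 6: AGC (Ser) → AGU (Ser) — synonymous.
Synonymous: 1 of 5.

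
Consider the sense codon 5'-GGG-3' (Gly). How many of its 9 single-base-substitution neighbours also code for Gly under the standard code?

3

Position 1: none → 0 synonymous.
Position 2: none → 0 synonymous.
Position 3: GGT, GGC, GGA → 3 synonymous.
Total: 0 + 0 + 3 = 3.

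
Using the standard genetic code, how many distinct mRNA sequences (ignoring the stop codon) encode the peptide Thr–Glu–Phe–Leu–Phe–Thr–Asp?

1536

Thr: 4 codons.
Glu: 2 codons.
Phe: 2 codons.
Leu: 6 codons.
Phe: 2 codons.
Thr: 4 codons.
Asp: 2 codons.
4 × 2 × 2 × 6 × 2 × 4 × 2 = 1536.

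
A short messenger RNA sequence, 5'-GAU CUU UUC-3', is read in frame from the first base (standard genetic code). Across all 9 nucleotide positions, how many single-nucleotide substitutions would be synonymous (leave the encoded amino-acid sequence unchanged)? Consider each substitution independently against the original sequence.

5

Codon 1 (GAU, Asp): 1 synonymous substitution.
Codon 2 (CUU, Leu): 3 synonymous substitutions.
Codon 3 (UUC, Phe): 1 synonymous substitution.
Total: 1 + 3 + 1 = 5.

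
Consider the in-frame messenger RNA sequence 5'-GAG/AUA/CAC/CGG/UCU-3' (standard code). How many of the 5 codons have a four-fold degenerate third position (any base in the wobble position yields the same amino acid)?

2

Codon 1 GAG (Glu): third position 2-fold.
Codon 2 AUA (Ile): third position 3-fold.
Codon 3 CAC (His): third position 2-fold.
Codon 4 CGG (Arg): third position 4-fold.
Codon 5 UCU (Ser): third position 4-fold.
Four-fold degenerate third positions: 2.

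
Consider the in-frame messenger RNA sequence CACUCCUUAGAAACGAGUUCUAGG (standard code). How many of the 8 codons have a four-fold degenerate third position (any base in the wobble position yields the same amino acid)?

3

Codon 1 CAC (His): third position 2-fold.
Codon 2 UCC (Ser): third position 4-fold.
Codon 3 UUA (Leu): third position 2-fold.
Codon 4 GAA (Glu): third position 2-fold.
Codon 5 ACG (Thr): third position 4-fold.
Codon 6 AGU (Ser): third position 2-fold.
Codon 7 UCU (Ser): third position 4-fold.
Codon 8 AGG (Arg): third position 2-fold.
Four-fold degenerate third positions: 3.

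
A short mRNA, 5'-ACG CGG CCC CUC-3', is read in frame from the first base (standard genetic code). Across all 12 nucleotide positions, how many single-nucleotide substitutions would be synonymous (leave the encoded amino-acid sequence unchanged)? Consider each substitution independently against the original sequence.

Codon 1 (ACG, Thr): 3 synonymous substitutions.
Codon 2 (CGG, Arg): 4 synonymous substitutions.
Codon 3 (CCC, Pro): 3 synonymous substitutions.
Codon 4 (CUC, Leu): 3 synonymous substitutions.
Total: 3 + 4 + 3 + 3 = 13.

13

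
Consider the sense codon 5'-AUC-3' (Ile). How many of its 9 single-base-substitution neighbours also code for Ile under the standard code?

Position 1: none → 0 synonymous.
Position 2: none → 0 synonymous.
Position 3: AUU, AUA → 2 synonymous.
Total: 0 + 0 + 2 = 2.

2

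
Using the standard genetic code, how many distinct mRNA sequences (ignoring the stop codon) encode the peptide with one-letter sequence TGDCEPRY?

Thr: 4 codons.
Gly: 4 codons.
Asp: 2 codons.
Cys: 2 codons.
Glu: 2 codons.
Pro: 4 codons.
Arg: 6 codons.
Tyr: 2 codons.
4 × 4 × 2 × 2 × 2 × 4 × 6 × 2 = 6144.

6144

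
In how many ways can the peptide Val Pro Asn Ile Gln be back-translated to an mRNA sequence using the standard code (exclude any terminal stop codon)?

Val: 4 codons.
Pro: 4 codons.
Asn: 2 codons.
Ile: 3 codons.
Gln: 2 codons.
4 × 4 × 2 × 3 × 2 = 192.

192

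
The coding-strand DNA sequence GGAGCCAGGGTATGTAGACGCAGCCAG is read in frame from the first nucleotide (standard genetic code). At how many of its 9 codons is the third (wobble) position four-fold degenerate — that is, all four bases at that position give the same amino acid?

Codon 1 GGA (Gly): third position 4-fold.
Codon 2 GCC (Ala): third position 4-fold.
Codon 3 AGG (Arg): third position 2-fold.
Codon 4 GTA (Val): third position 4-fold.
Codon 5 TGT (Cys): third position 2-fold.
Codon 6 AGA (Arg): third position 2-fold.
Codon 7 CGC (Arg): third position 4-fold.
Codon 8 AGC (Ser): third position 2-fold.
Codon 9 CAG (Gln): third position 2-fold.
Four-fold degenerate third positions: 4.

4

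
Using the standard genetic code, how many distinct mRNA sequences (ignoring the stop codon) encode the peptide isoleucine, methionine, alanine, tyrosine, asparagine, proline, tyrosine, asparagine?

768

Ile: 3 codons.
Met: 1 codon.
Ala: 4 codons.
Tyr: 2 codons.
Asn: 2 codons.
Pro: 4 codons.
Tyr: 2 codons.
Asn: 2 codons.
3 × 1 × 4 × 2 × 2 × 4 × 2 × 2 = 768.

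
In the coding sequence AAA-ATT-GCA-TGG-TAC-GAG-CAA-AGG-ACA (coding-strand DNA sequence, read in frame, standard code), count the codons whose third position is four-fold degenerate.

Codon 1 AAA (Lys): third position 2-fold.
Codon 2 ATT (Ile): third position 3-fold.
Codon 3 GCA (Ala): third position 4-fold.
Codon 4 TGG (Trp): third position 1-fold.
Codon 5 TAC (Tyr): third position 2-fold.
Codon 6 GAG (Glu): third position 2-fold.
Codon 7 CAA (Gln): third position 2-fold.
Codon 8 AGG (Arg): third position 2-fold.
Codon 9 ACA (Thr): third position 4-fold.
Four-fold degenerate third positions: 2.

2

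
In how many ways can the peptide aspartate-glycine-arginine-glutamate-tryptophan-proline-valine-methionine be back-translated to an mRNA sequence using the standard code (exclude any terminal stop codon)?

Asp: 2 codons.
Gly: 4 codons.
Arg: 6 codons.
Glu: 2 codons.
Trp: 1 codon.
Pro: 4 codons.
Val: 4 codons.
Met: 1 codon.
2 × 4 × 6 × 2 × 1 × 4 × 4 × 1 = 1536.

1536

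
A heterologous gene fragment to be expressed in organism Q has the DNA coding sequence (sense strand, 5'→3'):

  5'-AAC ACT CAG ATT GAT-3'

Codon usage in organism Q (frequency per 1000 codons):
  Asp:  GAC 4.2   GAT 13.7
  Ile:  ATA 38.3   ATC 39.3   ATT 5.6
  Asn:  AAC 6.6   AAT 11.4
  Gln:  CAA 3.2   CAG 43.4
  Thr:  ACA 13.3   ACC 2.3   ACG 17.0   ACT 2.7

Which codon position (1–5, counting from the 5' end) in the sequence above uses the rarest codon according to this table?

Codon 1 AAC (Asn): 6.6 per 1000.
Codon 2 ACT (Thr): 2.7 per 1000.
Codon 3 CAG (Gln): 43.4 per 1000.
Codon 4 ATT (Ile): 5.6 per 1000.
Codon 5 GAT (Asp): 13.7 per 1000.
Lowest frequency is 2.7 at codon 2.

2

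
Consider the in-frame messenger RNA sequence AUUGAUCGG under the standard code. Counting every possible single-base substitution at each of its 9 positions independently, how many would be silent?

Codon 1 (AUU, Ile): 2 synonymous substitutions.
Codon 2 (GAU, Asp): 1 synonymous substitution.
Codon 3 (CGG, Arg): 4 synonymous substitutions.
Total: 2 + 1 + 4 = 7.

7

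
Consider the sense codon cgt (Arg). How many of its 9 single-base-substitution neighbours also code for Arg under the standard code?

3

Position 1: none → 0 synonymous.
Position 2: none → 0 synonymous.
Position 3: CGC, CGA, CGG → 3 synonymous.
Total: 0 + 0 + 3 = 3.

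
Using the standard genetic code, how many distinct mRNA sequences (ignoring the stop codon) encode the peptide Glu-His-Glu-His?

Glu: 2 codons.
His: 2 codons.
Glu: 2 codons.
His: 2 codons.
2 × 2 × 2 × 2 = 16.

16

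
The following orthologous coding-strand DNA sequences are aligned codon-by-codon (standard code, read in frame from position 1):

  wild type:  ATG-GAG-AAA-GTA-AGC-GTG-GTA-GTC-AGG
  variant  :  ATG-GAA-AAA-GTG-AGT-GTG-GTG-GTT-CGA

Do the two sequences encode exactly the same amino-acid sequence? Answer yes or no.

Codon 1: ATG Met / ATG Met — identical.
Codon 2: GAG Glu / GAA Glu — synonymous.
Codon 3: AAA Lys / AAA Lys — identical.
Codon 4: GTA Val / GTG Val — synonymous.
Codon 5: AGC Ser / AGT Ser — synonymous.
Codon 6: GTG Val / GTG Val — identical.
Codon 7: GTA Val / GTG Val — synonymous.
Codon 8: GTC Val / GTT Val — synonymous.
Codon 9: AGG Arg / CGA Arg — synonymous.
Nonsynonymous differences: 0 → same protein.

yes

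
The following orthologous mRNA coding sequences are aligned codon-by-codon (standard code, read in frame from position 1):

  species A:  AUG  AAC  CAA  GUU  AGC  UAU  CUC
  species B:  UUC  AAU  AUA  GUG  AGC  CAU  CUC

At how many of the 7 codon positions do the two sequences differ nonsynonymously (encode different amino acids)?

Codon 1: AUG Met / UUC Phe — nonsynonymous.
Codon 2: AAC Asn / AAU Asn — synonymous.
Codon 3: CAA Gln / AUA Ile — nonsynonymous.
Codon 4: GUU Val / GUG Val — synonymous.
Codon 5: AGC Ser / AGC Ser — identical.
Codon 6: UAU Tyr / CAU His — nonsynonymous.
Codon 7: CUC Leu / CUC Leu — identical.
Nonsynonymous differences: 3.

3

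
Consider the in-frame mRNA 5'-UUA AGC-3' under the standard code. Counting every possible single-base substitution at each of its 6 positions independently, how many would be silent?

Codon 1 (UUA, Leu): 2 synonymous substitutions.
Codon 2 (AGC, Ser): 1 synonymous substitution.
Total: 2 + 1 = 3.

3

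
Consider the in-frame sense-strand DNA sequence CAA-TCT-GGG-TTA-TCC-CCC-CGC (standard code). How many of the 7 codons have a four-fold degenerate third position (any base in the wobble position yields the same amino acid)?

Codon 1 CAA (Gln): third position 2-fold.
Codon 2 TCT (Ser): third position 4-fold.
Codon 3 GGG (Gly): third position 4-fold.
Codon 4 TTA (Leu): third position 2-fold.
Codon 5 TCC (Ser): third position 4-fold.
Codon 6 CCC (Pro): third position 4-fold.
Codon 7 CGC (Arg): third position 4-fold.
Four-fold degenerate third positions: 5.

5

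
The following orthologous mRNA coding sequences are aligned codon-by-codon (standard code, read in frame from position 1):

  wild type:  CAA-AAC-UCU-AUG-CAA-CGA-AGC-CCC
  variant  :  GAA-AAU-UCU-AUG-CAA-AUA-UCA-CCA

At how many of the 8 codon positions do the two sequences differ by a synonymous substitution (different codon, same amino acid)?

3

Codon 1: CAA Gln / GAA Glu — nonsynonymous.
Codon 2: AAC Asn / AAU Asn — synonymous.
Codon 3: UCU Ser / UCU Ser — identical.
Codon 4: AUG Met / AUG Met — identical.
Codon 5: CAA Gln / CAA Gln — identical.
Codon 6: CGA Arg / AUA Ile — nonsynonymous.
Codon 7: AGC Ser / UCA Ser — synonymous.
Codon 8: CCC Pro / CCA Pro — synonymous.
Synonymous differences: 3.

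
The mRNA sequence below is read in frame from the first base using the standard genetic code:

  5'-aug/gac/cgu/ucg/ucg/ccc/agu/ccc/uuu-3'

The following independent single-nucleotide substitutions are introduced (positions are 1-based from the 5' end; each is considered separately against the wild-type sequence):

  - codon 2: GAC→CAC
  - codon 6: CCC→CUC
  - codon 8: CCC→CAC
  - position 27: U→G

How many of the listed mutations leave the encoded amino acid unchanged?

Codon 2: GAC (Asp) → CAC (His) — missense.
Codon 6: CCC (Pro) → CUC (Leu) — missense.
Codon 8: CCC (Pro) → CAC (His) — missense.
Codon 9: UUU (Phe) → UUG (Leu) — missense.
Synonymous: 0 of 4.

0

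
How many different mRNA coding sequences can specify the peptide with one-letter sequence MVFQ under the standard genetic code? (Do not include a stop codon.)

16

Met: 1 codon.
Val: 4 codons.
Phe: 2 codons.
Gln: 2 codons.
1 × 4 × 2 × 2 = 16.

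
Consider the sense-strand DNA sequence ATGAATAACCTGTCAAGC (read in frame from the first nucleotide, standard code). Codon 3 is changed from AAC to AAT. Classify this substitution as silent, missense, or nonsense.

silent

Position 9 falls in codon 3: AAC → Asn.
After the substitution the codon is AAT → Asn.
Both encode Asn, so the change is synonymous.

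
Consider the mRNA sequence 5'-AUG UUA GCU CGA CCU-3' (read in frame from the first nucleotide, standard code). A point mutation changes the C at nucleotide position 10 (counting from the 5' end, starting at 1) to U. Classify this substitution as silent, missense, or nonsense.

Position 10 falls in codon 4: CGA → Arg.
After the substitution the codon is UGA → Stop.
The new codon is a stop codon, so this is a nonsense mutation.

nonsense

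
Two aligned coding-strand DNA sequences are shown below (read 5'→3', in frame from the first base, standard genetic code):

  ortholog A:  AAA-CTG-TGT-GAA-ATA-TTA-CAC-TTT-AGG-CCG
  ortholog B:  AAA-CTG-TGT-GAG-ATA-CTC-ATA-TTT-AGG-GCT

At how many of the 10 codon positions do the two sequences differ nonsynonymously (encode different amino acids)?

2

Codon 1: AAA Lys / AAA Lys — identical.
Codon 2: CTG Leu / CTG Leu — identical.
Codon 3: TGT Cys / TGT Cys — identical.
Codon 4: GAA Glu / GAG Glu — synonymous.
Codon 5: ATA Ile / ATA Ile — identical.
Codon 6: TTA Leu / CTC Leu — synonymous.
Codon 7: CAC His / ATA Ile — nonsynonymous.
Codon 8: TTT Phe / TTT Phe — identical.
Codon 9: AGG Arg / AGG Arg — identical.
Codon 10: CCG Pro / GCT Ala — nonsynonymous.
Nonsynonymous differences: 2.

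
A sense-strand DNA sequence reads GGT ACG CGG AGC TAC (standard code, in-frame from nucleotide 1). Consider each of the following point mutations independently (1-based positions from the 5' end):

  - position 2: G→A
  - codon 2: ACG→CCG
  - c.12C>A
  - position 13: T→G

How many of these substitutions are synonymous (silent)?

0

Codon 1: GGT (Gly) → GAT (Asp) — missense.
Codon 2: ACG (Thr) → CCG (Pro) — missense.
Codon 4: AGC (Ser) → AGA (Arg) — missense.
Codon 5: TAC (Tyr) → GAC (Asp) — missense.
Synonymous: 0 of 4.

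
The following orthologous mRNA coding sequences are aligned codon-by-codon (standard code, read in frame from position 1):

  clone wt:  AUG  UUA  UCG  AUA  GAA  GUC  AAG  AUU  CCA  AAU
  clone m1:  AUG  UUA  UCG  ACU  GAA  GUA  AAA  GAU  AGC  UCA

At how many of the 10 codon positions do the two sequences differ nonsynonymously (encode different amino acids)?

4

Codon 1: AUG Met / AUG Met — identical.
Codon 2: UUA Leu / UUA Leu — identical.
Codon 3: UCG Ser / UCG Ser — identical.
Codon 4: AUA Ile / ACU Thr — nonsynonymous.
Codon 5: GAA Glu / GAA Glu — identical.
Codon 6: GUC Val / GUA Val — synonymous.
Codon 7: AAG Lys / AAA Lys — synonymous.
Codon 8: AUU Ile / GAU Asp — nonsynonymous.
Codon 9: CCA Pro / AGC Ser — nonsynonymous.
Codon 10: AAU Asn / UCA Ser — nonsynonymous.
Nonsynonymous differences: 4.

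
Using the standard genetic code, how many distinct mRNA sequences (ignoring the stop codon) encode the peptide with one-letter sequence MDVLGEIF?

Met: 1 codon.
Asp: 2 codons.
Val: 4 codons.
Leu: 6 codons.
Gly: 4 codons.
Glu: 2 codons.
Ile: 3 codons.
Phe: 2 codons.
1 × 2 × 4 × 6 × 4 × 2 × 3 × 2 = 2304.

2304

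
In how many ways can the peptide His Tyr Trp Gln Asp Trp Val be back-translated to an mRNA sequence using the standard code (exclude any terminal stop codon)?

64

His: 2 codons.
Tyr: 2 codons.
Trp: 1 codon.
Gln: 2 codons.
Asp: 2 codons.
Trp: 1 codon.
Val: 4 codons.
2 × 2 × 1 × 2 × 2 × 1 × 4 = 64.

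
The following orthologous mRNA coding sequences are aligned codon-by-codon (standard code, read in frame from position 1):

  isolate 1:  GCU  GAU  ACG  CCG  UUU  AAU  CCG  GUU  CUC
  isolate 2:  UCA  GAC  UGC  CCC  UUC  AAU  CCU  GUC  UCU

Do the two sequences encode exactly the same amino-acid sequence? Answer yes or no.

no

Codon 1: GCU Ala / UCA Ser — nonsynonymous.
Codon 2: GAU Asp / GAC Asp — synonymous.
Codon 3: ACG Thr / UGC Cys — nonsynonymous.
Codon 4: CCG Pro / CCC Pro — synonymous.
Codon 5: UUU Phe / UUC Phe — synonymous.
Codon 6: AAU Asn / AAU Asn — identical.
Codon 7: CCG Pro / CCU Pro — synonymous.
Codon 8: GUU Val / GUC Val — synonymous.
Codon 9: CUC Leu / UCU Ser — nonsynonymous.
Nonsynonymous differences: 3 → different protein.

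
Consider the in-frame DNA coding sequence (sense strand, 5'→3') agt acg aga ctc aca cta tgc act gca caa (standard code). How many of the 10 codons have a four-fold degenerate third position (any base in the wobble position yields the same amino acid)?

Codon 1 AGT (Ser): third position 2-fold.
Codon 2 ACG (Thr): third position 4-fold.
Codon 3 AGA (Arg): third position 2-fold.
Codon 4 CTC (Leu): third position 4-fold.
Codon 5 ACA (Thr): third position 4-fold.
Codon 6 CTA (Leu): third position 4-fold.
Codon 7 TGC (Cys): third position 2-fold.
Codon 8 ACT (Thr): third position 4-fold.
Codon 9 GCA (Ala): third position 4-fold.
Codon 10 CAA (Gln): third position 2-fold.
Four-fold degenerate third positions: 6.

6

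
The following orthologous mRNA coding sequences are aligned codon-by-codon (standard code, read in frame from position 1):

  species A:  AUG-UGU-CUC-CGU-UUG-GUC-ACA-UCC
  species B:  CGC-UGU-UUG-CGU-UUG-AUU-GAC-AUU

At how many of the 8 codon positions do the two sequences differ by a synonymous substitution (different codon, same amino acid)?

Codon 1: AUG Met / CGC Arg — nonsynonymous.
Codon 2: UGU Cys / UGU Cys — identical.
Codon 3: CUC Leu / UUG Leu — synonymous.
Codon 4: CGU Arg / CGU Arg — identical.
Codon 5: UUG Leu / UUG Leu — identical.
Codon 6: GUC Val / AUU Ile — nonsynonymous.
Codon 7: ACA Thr / GAC Asp — nonsynonymous.
Codon 8: UCC Ser / AUU Ile — nonsynonymous.
Synonymous differences: 1.

1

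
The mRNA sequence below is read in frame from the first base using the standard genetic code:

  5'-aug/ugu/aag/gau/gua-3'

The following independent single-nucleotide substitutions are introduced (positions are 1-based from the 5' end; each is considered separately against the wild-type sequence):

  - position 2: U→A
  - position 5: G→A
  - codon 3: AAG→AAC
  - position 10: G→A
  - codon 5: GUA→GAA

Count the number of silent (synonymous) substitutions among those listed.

Codon 1: AUG (Met) → AAG (Lys) — missense.
Codon 2: UGU (Cys) → UAU (Tyr) — missense.
Codon 3: AAG (Lys) → AAC (Asn) — missense.
Codon 4: GAU (Asp) → AAU (Asn) — missense.
Codon 5: GUA (Val) → GAA (Glu) — missense.
Synonymous: 0 of 5.

0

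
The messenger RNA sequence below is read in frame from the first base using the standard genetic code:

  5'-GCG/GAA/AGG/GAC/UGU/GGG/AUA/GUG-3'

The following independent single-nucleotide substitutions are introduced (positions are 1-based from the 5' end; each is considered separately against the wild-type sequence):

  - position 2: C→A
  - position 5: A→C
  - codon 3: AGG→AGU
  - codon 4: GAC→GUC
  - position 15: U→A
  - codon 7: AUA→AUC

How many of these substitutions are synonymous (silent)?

Codon 1: GCG (Ala) → GAG (Glu) — missense.
Codon 2: GAA (Glu) → GCA (Ala) — missense.
Codon 3: AGG (Arg) → AGU (Ser) — missense.
Codon 4: GAC (Asp) → GUC (Val) — missense.
Codon 5: UGU (Cys) → UGA (Stop) — nonsense.
Codon 7: AUA (Ile) → AUC (Ile) — synonymous.
Synonymous: 1 of 6.

1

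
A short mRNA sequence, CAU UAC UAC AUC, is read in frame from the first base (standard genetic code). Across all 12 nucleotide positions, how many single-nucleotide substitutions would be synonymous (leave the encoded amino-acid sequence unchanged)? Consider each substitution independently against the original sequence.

Codon 1 (CAU, His): 1 synonymous substitution.
Codon 2 (UAC, Tyr): 1 synonymous substitution.
Codon 3 (UAC, Tyr): 1 synonymous substitution.
Codon 4 (AUC, Ile): 2 synonymous substitutions.
Total: 1 + 1 + 1 + 2 = 5.

5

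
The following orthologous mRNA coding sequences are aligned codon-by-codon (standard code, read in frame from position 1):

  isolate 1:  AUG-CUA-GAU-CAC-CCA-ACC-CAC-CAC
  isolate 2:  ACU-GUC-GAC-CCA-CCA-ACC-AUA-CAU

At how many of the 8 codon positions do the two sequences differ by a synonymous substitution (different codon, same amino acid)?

2

Codon 1: AUG Met / ACU Thr — nonsynonymous.
Codon 2: CUA Leu / GUC Val — nonsynonymous.
Codon 3: GAU Asp / GAC Asp — synonymous.
Codon 4: CAC His / CCA Pro — nonsynonymous.
Codon 5: CCA Pro / CCA Pro — identical.
Codon 6: ACC Thr / ACC Thr — identical.
Codon 7: CAC His / AUA Ile — nonsynonymous.
Codon 8: CAC His / CAU His — synonymous.
Synonymous differences: 2.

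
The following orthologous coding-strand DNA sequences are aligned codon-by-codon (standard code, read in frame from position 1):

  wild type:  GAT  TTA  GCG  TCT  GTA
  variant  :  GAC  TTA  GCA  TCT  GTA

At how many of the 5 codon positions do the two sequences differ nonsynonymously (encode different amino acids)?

Codon 1: GAT Asp / GAC Asp — synonymous.
Codon 2: TTA Leu / TTA Leu — identical.
Codon 3: GCG Ala / GCA Ala — synonymous.
Codon 4: TCT Ser / TCT Ser — identical.
Codon 5: GTA Val / GTA Val — identical.
Nonsynonymous differences: 0.

0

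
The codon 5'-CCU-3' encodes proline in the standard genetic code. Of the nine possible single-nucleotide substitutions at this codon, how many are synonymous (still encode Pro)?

Position 1: none → 0 synonymous.
Position 2: none → 0 synonymous.
Position 3: CCC, CCA, CCG → 3 synonymous.
Total: 0 + 0 + 3 = 3.

3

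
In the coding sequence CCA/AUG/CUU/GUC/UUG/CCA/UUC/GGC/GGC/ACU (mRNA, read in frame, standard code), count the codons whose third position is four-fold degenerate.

7

Codon 1 CCA (Pro): third position 4-fold.
Codon 2 AUG (Met): third position 1-fold.
Codon 3 CUU (Leu): third position 4-fold.
Codon 4 GUC (Val): third position 4-fold.
Codon 5 UUG (Leu): third position 2-fold.
Codon 6 CCA (Pro): third position 4-fold.
Codon 7 UUC (Phe): third position 2-fold.
Codon 8 GGC (Gly): third position 4-fold.
Codon 9 GGC (Gly): third position 4-fold.
Codon 10 ACU (Thr): third position 4-fold.
Four-fold degenerate third positions: 7.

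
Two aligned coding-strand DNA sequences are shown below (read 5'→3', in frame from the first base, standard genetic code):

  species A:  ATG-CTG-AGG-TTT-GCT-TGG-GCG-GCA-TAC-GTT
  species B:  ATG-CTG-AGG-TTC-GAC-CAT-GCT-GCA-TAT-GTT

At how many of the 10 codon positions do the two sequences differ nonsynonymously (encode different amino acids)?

Codon 1: ATG Met / ATG Met — identical.
Codon 2: CTG Leu / CTG Leu — identical.
Codon 3: AGG Arg / AGG Arg — identical.
Codon 4: TTT Phe / TTC Phe — synonymous.
Codon 5: GCT Ala / GAC Asp — nonsynonymous.
Codon 6: TGG Trp / CAT His — nonsynonymous.
Codon 7: GCG Ala / GCT Ala — synonymous.
Codon 8: GCA Ala / GCA Ala — identical.
Codon 9: TAC Tyr / TAT Tyr — synonymous.
Codon 10: GTT Val / GTT Val — identical.
Nonsynonymous differences: 2.

2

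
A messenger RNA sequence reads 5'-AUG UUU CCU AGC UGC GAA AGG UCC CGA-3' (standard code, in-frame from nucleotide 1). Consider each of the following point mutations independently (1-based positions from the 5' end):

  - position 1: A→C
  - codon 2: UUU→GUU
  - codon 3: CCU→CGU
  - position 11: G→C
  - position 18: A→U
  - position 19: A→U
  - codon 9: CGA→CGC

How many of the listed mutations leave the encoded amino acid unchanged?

Codon 1: AUG (Met) → CUG (Leu) — missense.
Codon 2: UUU (Phe) → GUU (Val) — missense.
Codon 3: CCU (Pro) → CGU (Arg) — missense.
Codon 4: AGC (Ser) → ACC (Thr) — missense.
Codon 6: GAA (Glu) → GAU (Asp) — missense.
Codon 7: AGG (Arg) → UGG (Trp) — missense.
Codon 9: CGA (Arg) → CGC (Arg) — synonymous.
Synonymous: 1 of 7.

1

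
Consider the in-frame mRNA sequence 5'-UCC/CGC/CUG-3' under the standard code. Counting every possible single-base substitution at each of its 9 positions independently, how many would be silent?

Codon 1 (UCC, Ser): 3 synonymous substitutions.
Codon 2 (CGC, Arg): 3 synonymous substitutions.
Codon 3 (CUG, Leu): 4 synonymous substitutions.
Total: 3 + 3 + 4 = 10.

10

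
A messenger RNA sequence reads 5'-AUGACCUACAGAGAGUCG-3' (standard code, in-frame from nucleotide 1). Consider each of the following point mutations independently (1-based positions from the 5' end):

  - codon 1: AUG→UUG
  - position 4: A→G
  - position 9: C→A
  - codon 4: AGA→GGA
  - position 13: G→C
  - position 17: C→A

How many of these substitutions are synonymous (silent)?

Codon 1: AUG (Met) → UUG (Leu) — missense.
Codon 2: ACC (Thr) → GCC (Ala) — missense.
Codon 3: UAC (Tyr) → UAA (Stop) — nonsense.
Codon 4: AGA (Arg) → GGA (Gly) — missense.
Codon 5: GAG (Glu) → CAG (Gln) — missense.
Codon 6: UCG (Ser) → UAG (Stop) — nonsense.
Synonymous: 0 of 6.

0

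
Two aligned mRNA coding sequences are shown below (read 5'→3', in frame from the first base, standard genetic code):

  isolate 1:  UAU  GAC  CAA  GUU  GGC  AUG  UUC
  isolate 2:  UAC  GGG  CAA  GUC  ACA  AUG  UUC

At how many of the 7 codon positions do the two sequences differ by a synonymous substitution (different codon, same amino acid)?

2

Codon 1: UAU Tyr / UAC Tyr — synonymous.
Codon 2: GAC Asp / GGG Gly — nonsynonymous.
Codon 3: CAA Gln / CAA Gln — identical.
Codon 4: GUU Val / GUC Val — synonymous.
Codon 5: GGC Gly / ACA Thr — nonsynonymous.
Codon 6: AUG Met / AUG Met — identical.
Codon 7: UUC Phe / UUC Phe — identical.
Synonymous differences: 2.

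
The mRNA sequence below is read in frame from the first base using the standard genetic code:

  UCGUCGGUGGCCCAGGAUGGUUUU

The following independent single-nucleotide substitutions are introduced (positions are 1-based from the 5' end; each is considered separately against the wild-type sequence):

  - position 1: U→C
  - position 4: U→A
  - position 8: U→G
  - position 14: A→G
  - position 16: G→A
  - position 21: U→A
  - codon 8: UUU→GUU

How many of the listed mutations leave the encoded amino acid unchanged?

Codon 1: UCG (Ser) → CCG (Pro) — missense.
Codon 2: UCG (Ser) → ACG (Thr) — missense.
Codon 3: GUG (Val) → GGG (Gly) — missense.
Codon 5: CAG (Gln) → CGG (Arg) — missense.
Codon 6: GAU (Asp) → AAU (Asn) — missense.
Codon 7: GGU (Gly) → GGA (Gly) — synonymous.
Codon 8: UUU (Phe) → GUU (Val) — missense.
Synonymous: 1 of 7.

1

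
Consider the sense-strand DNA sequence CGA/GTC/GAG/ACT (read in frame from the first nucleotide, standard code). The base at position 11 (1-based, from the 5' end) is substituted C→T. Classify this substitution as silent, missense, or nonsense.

missense

Position 11 falls in codon 4: ACT → Thr.
After the substitution the codon is ATT → Ile.
Thr ≠ Ile, so this is a missense mutation.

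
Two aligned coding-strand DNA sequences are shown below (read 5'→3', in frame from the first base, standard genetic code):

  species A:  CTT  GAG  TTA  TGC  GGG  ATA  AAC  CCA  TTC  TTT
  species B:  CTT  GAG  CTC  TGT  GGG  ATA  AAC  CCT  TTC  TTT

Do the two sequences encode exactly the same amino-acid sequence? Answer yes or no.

Codon 1: CTT Leu / CTT Leu — identical.
Codon 2: GAG Glu / GAG Glu — identical.
Codon 3: TTA Leu / CTC Leu — synonymous.
Codon 4: TGC Cys / TGT Cys — synonymous.
Codon 5: GGG Gly / GGG Gly — identical.
Codon 6: ATA Ile / ATA Ile — identical.
Codon 7: AAC Asn / AAC Asn — identical.
Codon 8: CCA Pro / CCT Pro — synonymous.
Codon 9: TTC Phe / TTC Phe — identical.
Codon 10: TTT Phe / TTT Phe — identical.
Nonsynonymous differences: 0 → same protein.

yes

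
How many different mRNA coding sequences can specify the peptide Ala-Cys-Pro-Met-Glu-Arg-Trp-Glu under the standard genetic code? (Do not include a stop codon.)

Ala: 4 codons.
Cys: 2 codons.
Pro: 4 codons.
Met: 1 codon.
Glu: 2 codons.
Arg: 6 codons.
Trp: 1 codon.
Glu: 2 codons.
4 × 2 × 4 × 1 × 2 × 6 × 1 × 2 = 768.

768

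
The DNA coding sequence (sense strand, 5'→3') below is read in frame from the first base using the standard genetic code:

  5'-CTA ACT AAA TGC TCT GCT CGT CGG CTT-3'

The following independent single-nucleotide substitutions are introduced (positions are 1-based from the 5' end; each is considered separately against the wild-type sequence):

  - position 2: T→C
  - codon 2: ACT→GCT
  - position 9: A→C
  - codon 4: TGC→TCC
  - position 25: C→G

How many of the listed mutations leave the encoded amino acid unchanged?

Codon 1: CTA (Leu) → CCA (Pro) — missense.
Codon 2: ACT (Thr) → GCT (Ala) — missense.
Codon 3: AAA (Lys) → AAC (Asn) — missense.
Codon 4: TGC (Cys) → TCC (Ser) — missense.
Codon 9: CTT (Leu) → GTT (Val) — missense.
Synonymous: 0 of 5.

0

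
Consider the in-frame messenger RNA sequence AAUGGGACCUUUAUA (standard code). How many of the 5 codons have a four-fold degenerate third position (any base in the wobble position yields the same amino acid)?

2

Codon 1 AAU (Asn): third position 2-fold.
Codon 2 GGG (Gly): third position 4-fold.
Codon 3 ACC (Thr): third position 4-fold.
Codon 4 UUU (Phe): third position 2-fold.
Codon 5 AUA (Ile): third position 3-fold.
Four-fold degenerate third positions: 2.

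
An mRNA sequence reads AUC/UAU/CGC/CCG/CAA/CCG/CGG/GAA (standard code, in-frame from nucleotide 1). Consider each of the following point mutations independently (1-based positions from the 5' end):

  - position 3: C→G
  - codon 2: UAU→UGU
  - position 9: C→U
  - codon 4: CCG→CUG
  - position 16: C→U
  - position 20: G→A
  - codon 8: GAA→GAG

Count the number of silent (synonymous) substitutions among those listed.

2

Codon 1: AUC (Ile) → AUG (Met) — missense.
Codon 2: UAU (Tyr) → UGU (Cys) — missense.
Codon 3: CGC (Arg) → CGU (Arg) — synonymous.
Codon 4: CCG (Pro) → CUG (Leu) — missense.
Codon 6: CCG (Pro) → UCG (Ser) — missense.
Codon 7: CGG (Arg) → CAG (Gln) — missense.
Codon 8: GAA (Glu) → GAG (Glu) — synonymous.
Synonymous: 2 of 7.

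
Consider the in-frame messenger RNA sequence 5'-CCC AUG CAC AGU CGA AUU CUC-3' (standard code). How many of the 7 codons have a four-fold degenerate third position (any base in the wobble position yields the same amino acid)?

Codon 1 CCC (Pro): third position 4-fold.
Codon 2 AUG (Met): third position 1-fold.
Codon 3 CAC (His): third position 2-fold.
Codon 4 AGU (Ser): third position 2-fold.
Codon 5 CGA (Arg): third position 4-fold.
Codon 6 AUU (Ile): third position 3-fold.
Codon 7 CUC (Leu): third position 4-fold.
Four-fold degenerate third positions: 3.

3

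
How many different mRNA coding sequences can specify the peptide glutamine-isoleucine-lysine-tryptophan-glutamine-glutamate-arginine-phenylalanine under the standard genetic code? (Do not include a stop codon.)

576

Gln: 2 codons.
Ile: 3 codons.
Lys: 2 codons.
Trp: 1 codon.
Gln: 2 codons.
Glu: 2 codons.
Arg: 6 codons.
Phe: 2 codons.
2 × 3 × 2 × 1 × 2 × 2 × 6 × 2 = 576.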